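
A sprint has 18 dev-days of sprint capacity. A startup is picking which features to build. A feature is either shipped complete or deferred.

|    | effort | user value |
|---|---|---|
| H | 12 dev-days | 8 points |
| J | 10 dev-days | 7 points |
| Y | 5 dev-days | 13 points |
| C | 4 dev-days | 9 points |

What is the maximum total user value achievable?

Allowing fractional choices, the relaxed optimum would be about 28.3, but features are indivisible.
H + Y: effort 12 + 5 = 17 ≤ 18, user value 8 + 13 = 21.
Y + C: effort 5 + 4 = 9 ≤ 18, user value 13 + 9 = 22.
J + Y: effort 10 + 5 = 15 ≤ 18, user value 7 + 13 = 20.
Best is Y and C with total user value 22.

22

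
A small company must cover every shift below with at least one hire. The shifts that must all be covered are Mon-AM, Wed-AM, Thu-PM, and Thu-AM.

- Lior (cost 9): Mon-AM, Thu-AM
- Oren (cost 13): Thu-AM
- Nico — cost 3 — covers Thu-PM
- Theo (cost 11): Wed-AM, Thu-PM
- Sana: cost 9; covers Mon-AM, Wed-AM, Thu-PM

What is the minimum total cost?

The greedy cost-per-new-shift heuristic would pick Nico, Lior, and Sana for 21, but a cheaper cover exists.
Choose Lior and Sana: together they cover Mon-AM, Wed-AM, Thu-PM, Thu-AM — every shift.
Total cost: 9 + 9 = 18.
No cover costs less than 18.

18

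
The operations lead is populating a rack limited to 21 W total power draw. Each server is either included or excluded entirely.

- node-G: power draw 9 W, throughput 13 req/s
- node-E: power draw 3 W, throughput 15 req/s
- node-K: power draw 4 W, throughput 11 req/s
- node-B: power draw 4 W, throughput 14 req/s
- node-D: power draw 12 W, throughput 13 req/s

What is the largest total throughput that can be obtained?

Allowing fractional choices, the relaxed optimum would be about 54.1, but servers are indivisible.
node-G + node-E + node-B: power draw 9 + 3 + 4 = 16 ≤ 21, throughput 13 + 15 + 14 = 42.
node-E + node-B + node-D: power draw 3 + 4 + 12 = 19 ≤ 21, throughput 15 + 14 + 13 = 42.
node-G + node-E + node-K + node-B: power draw 9 + 3 + 4 + 4 = 20 ≤ 21, throughput 13 + 15 + 11 + 14 = 53.
Best is node-G, node-E, node-K, and node-B with total throughput 53.

53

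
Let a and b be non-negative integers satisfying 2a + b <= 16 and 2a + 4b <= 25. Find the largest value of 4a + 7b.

Relaxing integrality, the LP optimum is 47.00 at (a,b) = (6.5, 3), which is not an integer point.
(a,b)=(6,3): 2·6+1·3=15≤16, 2·6+4·3=24≤25, objective 45.
(a,b)=(7,2): 2·7+1·2=16≤16, 2·7+4·2=22≤25, objective 42.
(a,b)=(5,3): 2·5+1·3=13≤16, 2·5+4·3=22≤25, objective 41.
(a,b)=(6,2): 2·6+1·2=14≤16, 2·6+4·2=20≤25, objective 38.
No feasible integer point exceeds 45.

45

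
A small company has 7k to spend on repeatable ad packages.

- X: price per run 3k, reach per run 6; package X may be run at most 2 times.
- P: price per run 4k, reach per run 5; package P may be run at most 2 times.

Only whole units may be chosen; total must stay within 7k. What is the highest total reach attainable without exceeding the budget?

X has the best ratio (6/3); taking only X gives at most 2×6 = 12 (stopped by the price limit).
Optimal: 2×X: price 6 ≤ 7, reach 2·6 = 12.

12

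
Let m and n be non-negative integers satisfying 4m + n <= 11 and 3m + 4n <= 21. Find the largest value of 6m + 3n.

21

(m,n)=(2,3): 4·2+1·3=11≤11, 3·2+4·3=18≤21, objective 21.
(m,n)=(1,4): 4·1+1·4=8≤11, 3·1+4·4=19≤21, objective 18.
(m,n)=(2,2): 4·2+1·2=10≤11, 3·2+4·2=14≤21, objective 18.
No feasible integer point exceeds 21.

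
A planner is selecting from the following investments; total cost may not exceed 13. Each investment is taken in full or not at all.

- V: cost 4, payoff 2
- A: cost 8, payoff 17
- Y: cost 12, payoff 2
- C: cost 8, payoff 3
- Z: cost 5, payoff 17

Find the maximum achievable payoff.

34

C + Z: cost 8 + 5 = 13 ≤ 13, payoff 3 + 17 = 20.
V + Z: cost 4 + 5 = 9 ≤ 13, payoff 2 + 17 = 19.
A + Z: cost 8 + 5 = 13 ≤ 13, payoff 17 + 17 = 34.
Best is A and Z with total payoff 34.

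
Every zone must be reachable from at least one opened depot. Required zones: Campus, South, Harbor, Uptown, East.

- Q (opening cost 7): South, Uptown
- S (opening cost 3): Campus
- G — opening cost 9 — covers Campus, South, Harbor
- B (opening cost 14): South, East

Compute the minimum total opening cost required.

30

This is an integer covering problem.
The greedy cost-per-new-zone heuristic would pick S, Q, G, and B for 33, but a cheaper cover exists.
Choose Q, G, and B: together they cover Campus, South, Harbor, Uptown, East — every zone.
Total opening cost: 7 + 9 + 14 = 30.
No cover costs less than 30.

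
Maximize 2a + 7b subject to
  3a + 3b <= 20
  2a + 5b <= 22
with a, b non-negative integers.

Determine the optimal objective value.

(a,b)=(1,4): 3·1+3·4=15≤20, 2·1+5·4=22≤22, objective 30.
(a,b)=(0,4): 3·0+3·4=12≤20, 2·0+5·4=20≤22, objective 28.
(a,b)=(2,3): 3·2+3·3=15≤20, 2·2+5·3=19≤22, objective 25.
(a,b)=(1,3): 3·1+3·3=12≤20, 2·1+5·3=17≤22, objective 23.
The best lattice point is (1,4), giving 30.

30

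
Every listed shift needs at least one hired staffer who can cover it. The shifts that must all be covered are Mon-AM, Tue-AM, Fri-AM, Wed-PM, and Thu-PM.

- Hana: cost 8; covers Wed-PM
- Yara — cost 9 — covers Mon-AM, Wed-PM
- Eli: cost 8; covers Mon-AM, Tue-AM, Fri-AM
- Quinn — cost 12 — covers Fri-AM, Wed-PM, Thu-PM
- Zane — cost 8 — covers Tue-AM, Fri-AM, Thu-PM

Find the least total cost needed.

17

The greedy cost-per-new-shift heuristic would pick Eli and Quinn for 20, but a cheaper cover exists.
Choose Yara and Zane: together they cover Mon-AM, Tue-AM, Fri-AM, Wed-PM, Thu-PM — every shift.
Total cost: 9 + 8 = 17.
No cover costs less than 17.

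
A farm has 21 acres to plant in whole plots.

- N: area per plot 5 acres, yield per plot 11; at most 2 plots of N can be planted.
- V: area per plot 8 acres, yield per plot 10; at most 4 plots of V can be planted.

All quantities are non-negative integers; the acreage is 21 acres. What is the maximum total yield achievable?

32

2×N and 1×V: area 18 ≤ 21, yield 2·11 + 1·10 = 32.
1×N and 2×V: area 21 ≤ 21, yield 1·11 + 2·10 = 31.
Best is 32.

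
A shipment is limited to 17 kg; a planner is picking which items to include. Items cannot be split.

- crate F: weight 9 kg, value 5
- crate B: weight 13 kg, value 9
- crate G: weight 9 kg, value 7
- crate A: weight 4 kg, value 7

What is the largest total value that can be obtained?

Take crate B and crate A: weight 13 + 4 = 17 ≤ 17, value 9 + 7 = 16.
No other feasible combination does better.

16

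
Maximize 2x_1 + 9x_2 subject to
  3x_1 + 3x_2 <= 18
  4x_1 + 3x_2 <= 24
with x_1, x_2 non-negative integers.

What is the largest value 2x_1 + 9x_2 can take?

54

(x_1,x_2)=(0,6): 3·0+3·6=18≤18, 4·0+3·6=18≤24, objective 54.
(x_1,x_2)=(1,5): 3·1+3·5=18≤18, 4·1+3·5=19≤24, objective 47.
(x_1,x_2)=(0,5): 3·0+3·5=15≤18, 4·0+3·5=15≤24, objective 45.
No feasible integer point exceeds 54.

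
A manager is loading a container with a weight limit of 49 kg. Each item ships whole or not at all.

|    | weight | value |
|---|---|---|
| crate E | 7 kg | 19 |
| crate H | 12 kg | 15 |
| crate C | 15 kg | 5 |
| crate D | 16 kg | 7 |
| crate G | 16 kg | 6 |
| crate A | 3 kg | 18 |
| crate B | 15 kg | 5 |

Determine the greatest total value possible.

crate E + crate H + crate D + crate A: weight 7 + 12 + 16 + 3 = 38 ≤ 49, value 19 + 15 + 7 + 18 = 59.
crate E + crate H + crate G + crate A: weight 7 + 12 + 16 + 3 = 38 ≤ 49, value 19 + 15 + 6 + 18 = 58.
crate E + crate H + crate C + crate A: weight 7 + 12 + 15 + 3 = 37 ≤ 49, value 19 + 15 + 5 + 18 = 57.
Best is crate E, crate H, crate D, and crate A with total value 59.

59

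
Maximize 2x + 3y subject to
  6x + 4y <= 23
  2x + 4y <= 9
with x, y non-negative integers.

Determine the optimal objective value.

The continuous relaxation peaks at (3.5, 0.5) with value 8.50; rounding to a feasible lattice point costs some objective.
(x,y)=(2,1): 6·2+4·1=16≤23, 2·2+4·1=8≤9, objective 7.
(x,y)=(3,0): 6·3+4·0=18≤23, 2·3+4·0=6≤9, objective 6.
(x,y)=(1,1): 6·1+4·1=10≤23, 2·1+4·1=6≤9, objective 5.
The best lattice point is (2,1), giving 7.

7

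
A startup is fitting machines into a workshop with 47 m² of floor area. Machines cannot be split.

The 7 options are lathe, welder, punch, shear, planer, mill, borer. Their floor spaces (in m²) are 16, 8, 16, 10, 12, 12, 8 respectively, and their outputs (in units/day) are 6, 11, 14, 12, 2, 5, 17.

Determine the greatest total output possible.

Take welder, punch, shear, and borer: floor space 8 + 16 + 10 + 8 = 42 ≤ 47, output 11 + 14 + 12 + 17 = 54.
No other feasible combination does better.

54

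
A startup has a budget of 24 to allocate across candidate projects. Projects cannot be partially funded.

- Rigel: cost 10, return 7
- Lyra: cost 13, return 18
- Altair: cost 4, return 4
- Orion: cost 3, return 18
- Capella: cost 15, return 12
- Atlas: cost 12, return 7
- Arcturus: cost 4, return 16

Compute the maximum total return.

56

Lyra + Orion + Arcturus: cost 13 + 3 + 4 = 20 ≤ 24, return 18 + 18 + 16 = 52.
Lyra + Altair + Orion + Arcturus: cost 13 + 4 + 3 + 4 = 24 ≤ 24, return 18 + 4 + 18 + 16 = 56.
Orion + Capella + Arcturus: cost 3 + 15 + 4 = 22 ≤ 24, return 18 + 12 + 16 = 46.
Best is Lyra, Altair, Orion, and Arcturus with total return 56.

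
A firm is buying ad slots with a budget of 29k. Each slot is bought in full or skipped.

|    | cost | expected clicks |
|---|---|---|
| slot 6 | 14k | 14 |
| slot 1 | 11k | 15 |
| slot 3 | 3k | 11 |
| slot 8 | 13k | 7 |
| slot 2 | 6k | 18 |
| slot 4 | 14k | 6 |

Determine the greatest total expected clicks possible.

slot 1 + slot 3 + slot 2: cost 11 + 3 + 6 = 20 ≤ 29, expected clicks 15 + 11 + 18 = 44.
slot 6 + slot 3 + slot 2: cost 14 + 3 + 6 = 23 ≤ 29, expected clicks 14 + 11 + 18 = 43.
slot 6 + slot 1 + slot 3: cost 14 + 11 + 3 = 28 ≤ 29, expected clicks 14 + 15 + 11 = 40.
Best is slot 1, slot 3, and slot 2 with total expected clicks 44.

44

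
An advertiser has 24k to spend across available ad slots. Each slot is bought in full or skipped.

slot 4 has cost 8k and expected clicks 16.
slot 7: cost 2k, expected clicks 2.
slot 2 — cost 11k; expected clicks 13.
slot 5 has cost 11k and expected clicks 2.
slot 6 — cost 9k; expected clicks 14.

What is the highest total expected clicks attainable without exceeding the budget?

32

Treat it as a binary knapsack problem.
slot 4 + slot 6: cost 8 + 9 = 17 ≤ 24, expected clicks 16 + 14 = 30.
slot 4 + slot 7 + slot 2: cost 8 + 2 + 11 = 21 ≤ 24, expected clicks 16 + 2 + 13 = 31.
slot 4 + slot 7 + slot 6: cost 8 + 2 + 9 = 19 ≤ 24, expected clicks 16 + 2 + 14 = 32.
Best is slot 4, slot 7, and slot 6 with total expected clicks 32.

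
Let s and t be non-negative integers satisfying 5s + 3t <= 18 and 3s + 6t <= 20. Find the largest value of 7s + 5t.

26

(s,t)=(3,1): 5·3+3·1=18≤18, 3·3+6·1=15≤20, objective 26.
(s,t)=(2,2): 5·2+3·2=16≤18, 3·2+6·2=18≤20, objective 24.
(s,t)=(3,0): 5·3+3·0=15≤18, 3·3+6·0=9≤20, objective 21.
Maximum is 26 at (s,t)=(3,1).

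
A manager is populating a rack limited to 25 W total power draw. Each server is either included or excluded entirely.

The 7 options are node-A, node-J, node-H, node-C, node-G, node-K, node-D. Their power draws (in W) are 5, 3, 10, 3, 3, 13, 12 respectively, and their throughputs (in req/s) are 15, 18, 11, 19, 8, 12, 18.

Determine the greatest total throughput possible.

71

This is a 0-1 knapsack instance.
Allowing fractional choices, the relaxed optimum would be about 76.5, but servers are indivisible.
node-A + node-J + node-C + node-K: power draw 5 + 3 + 3 + 13 = 24 ≤ 25, throughput 15 + 18 + 19 + 12 = 64.
node-A + node-J + node-H + node-C + node-G: power draw 5 + 3 + 10 + 3 + 3 = 24 ≤ 25, throughput 15 + 18 + 11 + 19 + 8 = 71.
node-A + node-J + node-C + node-D: power draw 5 + 3 + 3 + 12 = 23 ≤ 25, throughput 15 + 18 + 19 + 18 = 70.
Best is node-A, node-J, node-H, node-C, and node-G with total throughput 71.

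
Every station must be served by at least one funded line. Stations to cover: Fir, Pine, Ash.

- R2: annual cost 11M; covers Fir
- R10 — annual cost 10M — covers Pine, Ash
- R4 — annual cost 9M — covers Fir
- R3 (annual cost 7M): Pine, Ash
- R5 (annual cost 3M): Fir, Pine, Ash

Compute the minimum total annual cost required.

R5 alone covers Fir, Pine, Ash — every station.
Total annual cost: 3.
No cover costs less than 3.

3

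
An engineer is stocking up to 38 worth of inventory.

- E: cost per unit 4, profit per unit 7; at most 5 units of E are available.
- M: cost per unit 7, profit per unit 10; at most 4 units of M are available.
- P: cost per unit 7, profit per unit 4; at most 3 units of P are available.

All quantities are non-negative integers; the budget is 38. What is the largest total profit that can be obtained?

58

E has the best ratio (7/4); taking only E gives at most 5×7 = 35 (stopped by the supply cap of 5).
Mixing does better — 4×E and 3×M: cost 37 ≤ 38, profit 4·7 + 3·10 = 58.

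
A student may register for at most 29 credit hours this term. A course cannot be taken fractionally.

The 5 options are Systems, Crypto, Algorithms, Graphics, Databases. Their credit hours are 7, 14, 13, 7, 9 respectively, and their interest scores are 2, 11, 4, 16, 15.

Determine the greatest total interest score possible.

35

Algorithms + Graphics + Databases: credit hours 13 + 7 + 9 = 29 ≤ 29, interest score 4 + 16 + 15 = 35.
Systems + Graphics + Databases: credit hours 7 + 7 + 9 = 23 ≤ 29, interest score 2 + 16 + 15 = 33.
Best is Algorithms, Graphics, and Databases with total interest score 35.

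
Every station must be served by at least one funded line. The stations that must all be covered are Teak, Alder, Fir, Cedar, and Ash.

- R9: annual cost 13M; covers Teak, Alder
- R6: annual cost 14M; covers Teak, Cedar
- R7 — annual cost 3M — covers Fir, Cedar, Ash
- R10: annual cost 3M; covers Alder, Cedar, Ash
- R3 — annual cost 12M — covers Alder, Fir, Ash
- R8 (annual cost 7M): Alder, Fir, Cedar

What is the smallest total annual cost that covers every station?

This is a weighted set-cover instance.
Choose R9 and R7: together they cover Teak, Alder, Fir, Cedar, Ash — every station.
Total annual cost: 13 + 3 = 16.

16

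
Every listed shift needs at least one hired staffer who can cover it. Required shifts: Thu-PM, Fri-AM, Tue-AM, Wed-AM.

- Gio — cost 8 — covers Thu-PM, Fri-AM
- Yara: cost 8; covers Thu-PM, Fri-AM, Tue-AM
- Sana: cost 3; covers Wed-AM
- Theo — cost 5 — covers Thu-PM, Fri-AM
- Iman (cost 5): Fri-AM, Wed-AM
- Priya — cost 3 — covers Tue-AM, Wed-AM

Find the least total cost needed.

Choose Theo and Priya: together they cover Thu-PM, Fri-AM, Tue-AM, Wed-AM — every shift.
Total cost: 5 + 3 = 8.
No cover costs less than 8.

8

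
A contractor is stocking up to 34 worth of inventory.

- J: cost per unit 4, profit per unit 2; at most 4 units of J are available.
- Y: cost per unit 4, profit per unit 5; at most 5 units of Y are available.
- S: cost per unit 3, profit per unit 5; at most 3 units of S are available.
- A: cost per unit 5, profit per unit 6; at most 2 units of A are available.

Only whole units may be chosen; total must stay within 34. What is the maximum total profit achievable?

This is a bounded integer knapsack.
1×J, 4×Y, 3×S, and 1×A: cost 34 ≤ 34, profit 1·2 + 4·5 + 3·5 + 1·6 = 43.
5×Y, 3×S, and 1×A: cost 34 ≤ 34, profit 5·5 + 3·5 + 1·6 = 46.
Best is 46.

46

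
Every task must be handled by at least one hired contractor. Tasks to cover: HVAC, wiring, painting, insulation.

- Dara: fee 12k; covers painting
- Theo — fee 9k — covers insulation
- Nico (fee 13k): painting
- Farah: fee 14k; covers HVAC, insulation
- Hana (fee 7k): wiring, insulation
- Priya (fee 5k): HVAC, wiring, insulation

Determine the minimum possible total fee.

17

Choose Dara and Priya: together they cover HVAC, wiring, painting, insulation — every task.
Total fee: 12 + 5 = 17.
No cover costs less than 17.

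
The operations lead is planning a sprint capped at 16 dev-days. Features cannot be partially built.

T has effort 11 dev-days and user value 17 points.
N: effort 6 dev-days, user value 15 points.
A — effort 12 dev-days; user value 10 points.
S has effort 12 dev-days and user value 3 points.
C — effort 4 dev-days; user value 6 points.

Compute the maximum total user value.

23

Allowing fractional choices, the relaxed optimum would be about 30.5, but features are indivisible.
T + C: effort 11 + 4 = 15 ≤ 16, user value 17 + 6 = 23.
N + C: effort 6 + 4 = 10 ≤ 16, user value 15 + 6 = 21.
T: effort 11 ≤ 16, user value 17.
Best is T and C with total user value 23.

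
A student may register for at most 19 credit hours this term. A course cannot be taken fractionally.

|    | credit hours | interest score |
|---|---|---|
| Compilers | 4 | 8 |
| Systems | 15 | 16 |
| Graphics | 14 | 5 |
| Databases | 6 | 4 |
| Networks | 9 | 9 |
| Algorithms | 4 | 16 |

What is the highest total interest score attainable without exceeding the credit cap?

Take Compilers, Networks, and Algorithms: credit hours 4 + 9 + 4 = 17 ≤ 19, interest score 8 + 9 + 16 = 33.
No other feasible combination does better.

33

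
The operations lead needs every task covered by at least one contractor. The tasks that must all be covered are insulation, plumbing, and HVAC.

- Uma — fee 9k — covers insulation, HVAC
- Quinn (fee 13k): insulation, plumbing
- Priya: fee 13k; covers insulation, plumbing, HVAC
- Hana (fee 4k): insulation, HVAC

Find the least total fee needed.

13

The greedy cost-per-new-task heuristic would pick Hana and Quinn for 17, but a cheaper cover exists.
Priya alone covers insulation, plumbing, HVAC — every task.
Total fee: 13.
No cover costs less than 13.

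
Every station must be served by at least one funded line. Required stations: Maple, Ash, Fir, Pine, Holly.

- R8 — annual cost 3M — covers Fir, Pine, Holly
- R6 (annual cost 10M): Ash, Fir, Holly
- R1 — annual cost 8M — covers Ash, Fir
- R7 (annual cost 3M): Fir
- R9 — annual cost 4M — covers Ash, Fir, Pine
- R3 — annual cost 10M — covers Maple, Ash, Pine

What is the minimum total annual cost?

The greedy cost-per-new-station heuristic would pick R8, R9, and R3 for 17, but a cheaper cover exists.
Choose R8 and R3: together they cover Maple, Ash, Fir, Pine, Holly — every station.
Total annual cost: 3 + 10 = 13.
No cover costs less than 13.

13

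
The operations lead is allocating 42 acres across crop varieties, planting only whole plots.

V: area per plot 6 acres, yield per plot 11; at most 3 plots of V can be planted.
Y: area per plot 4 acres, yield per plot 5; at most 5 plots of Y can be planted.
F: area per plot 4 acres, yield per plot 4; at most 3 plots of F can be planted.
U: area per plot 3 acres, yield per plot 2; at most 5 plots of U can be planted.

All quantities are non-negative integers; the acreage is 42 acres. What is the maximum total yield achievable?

62

This is a bounded integer knapsack.
3×V, 5×Y, and 1×F: area 42 ≤ 42, yield 3·11 + 5·5 + 1·4 = 62.
3×V, 4×Y, and 2×F: area 42 ≤ 42, yield 3·11 + 4·5 + 2·4 = 61.
Best is 62.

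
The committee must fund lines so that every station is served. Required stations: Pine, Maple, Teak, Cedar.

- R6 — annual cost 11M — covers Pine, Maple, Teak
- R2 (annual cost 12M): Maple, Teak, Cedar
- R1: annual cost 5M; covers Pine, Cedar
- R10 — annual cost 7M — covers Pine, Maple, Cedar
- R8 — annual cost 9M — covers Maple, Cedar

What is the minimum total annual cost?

Choose R6 and R1: together they cover Pine, Maple, Teak, Cedar — every station.
Total annual cost: 11 + 5 = 16.

16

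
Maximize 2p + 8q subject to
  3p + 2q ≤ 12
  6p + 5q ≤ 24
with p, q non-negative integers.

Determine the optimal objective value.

Relaxing integrality, the LP optimum is 38.40 at (p,q) = (0, 4.8), which is not an integer point.
(p,q)=(0,4): 3·0+2·4=8≤12, 6·0+5·4=20≤24, objective 32.
(p,q)=(1,3): 3·1+2·3=9≤12, 6·1+5·3=21≤24, objective 26.
(p,q)=(0,3): 3·0+2·3=6≤12, 6·0+5·3=15≤24, objective 24.
The best lattice point is (0,4), giving 32.

32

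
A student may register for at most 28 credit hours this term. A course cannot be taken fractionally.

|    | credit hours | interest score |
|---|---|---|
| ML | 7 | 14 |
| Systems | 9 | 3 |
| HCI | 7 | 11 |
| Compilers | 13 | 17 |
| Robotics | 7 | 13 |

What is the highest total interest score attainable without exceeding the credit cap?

44

Take ML, Compilers, and Robotics: credit hours 7 + 13 + 7 = 27 ≤ 28, interest score 14 + 17 + 13 = 44.
No other feasible combination does better.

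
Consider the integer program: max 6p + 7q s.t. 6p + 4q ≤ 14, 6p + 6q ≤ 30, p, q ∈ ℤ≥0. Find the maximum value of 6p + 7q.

21

(p,q)=(0,3) is feasible, giving 21.
(p,q)=(1,2) is feasible, giving 20.
Maximum is 21 at (p,q)=(0,3).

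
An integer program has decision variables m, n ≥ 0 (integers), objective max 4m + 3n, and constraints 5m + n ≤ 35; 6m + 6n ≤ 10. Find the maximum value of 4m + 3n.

The continuous relaxation peaks at (1.67, 0) with value 6.67; rounding to a feasible lattice point costs some objective.
(m,n)=(1,0): 5·1+1·0=5≤35, 6·1+6·0=6≤10, objective 4.
(m,n)=(0,1): 5·0+1·1=1≤35, 6·0+6·1=6≤10, objective 3.
Maximum is 4 at (m,n)=(1,0).

4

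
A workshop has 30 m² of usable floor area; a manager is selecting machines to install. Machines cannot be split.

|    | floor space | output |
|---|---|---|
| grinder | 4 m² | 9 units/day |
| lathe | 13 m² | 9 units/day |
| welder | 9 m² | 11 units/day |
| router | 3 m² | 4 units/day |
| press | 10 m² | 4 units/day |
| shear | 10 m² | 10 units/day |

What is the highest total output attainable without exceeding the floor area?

34

Allowing fractional choices, the relaxed optimum would be about 36.8, but machines are indivisible.
grinder + welder + router + shear: floor space 4 + 9 + 3 + 10 = 26 ≤ 30, output 9 + 11 + 4 + 10 = 34.
grinder + lathe + welder + router: floor space 4 + 13 + 9 + 3 = 29 ≤ 30, output 9 + 9 + 11 + 4 = 33.
grinder + lathe + router + shear: floor space 4 + 13 + 3 + 10 = 30 ≤ 30, output 9 + 9 + 4 + 10 = 32.
Best is grinder, welder, router, and shear with total output 34.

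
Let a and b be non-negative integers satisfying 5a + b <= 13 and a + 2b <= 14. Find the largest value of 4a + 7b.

49

The continuous relaxation peaks at (1.33, 6.33) with value 49.67; rounding to a feasible lattice point costs some objective.
(a,b)=(0,7): 5·0+1·7=7≤13, 1·0+2·7=14≤14, objective 49.
(a,b)=(1,6): 5·1+1·6=11≤13, 1·1+2·6=13≤14, objective 46.
No feasible integer point exceeds 49.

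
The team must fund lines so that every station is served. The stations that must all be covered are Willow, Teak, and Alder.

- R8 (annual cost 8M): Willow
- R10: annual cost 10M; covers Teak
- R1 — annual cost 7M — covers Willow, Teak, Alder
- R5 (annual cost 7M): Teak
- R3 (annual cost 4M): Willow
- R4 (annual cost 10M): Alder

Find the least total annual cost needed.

7

R1 alone covers Willow, Teak, Alder — every station.
Total annual cost: 7.
No cover costs less than 7.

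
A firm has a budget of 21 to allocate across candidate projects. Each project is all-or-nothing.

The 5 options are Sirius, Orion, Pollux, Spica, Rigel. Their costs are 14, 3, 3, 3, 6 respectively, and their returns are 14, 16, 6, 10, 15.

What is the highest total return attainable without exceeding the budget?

Orion + Spica + Rigel: cost 3 + 3 + 6 = 12 ≤ 21, return 16 + 10 + 15 = 41.
Orion + Pollux + Spica + Rigel: cost 3 + 3 + 3 + 6 = 15 ≤ 21, return 16 + 6 + 10 + 15 = 47.
Sirius + Orion + Spica: cost 14 + 3 + 3 = 20 ≤ 21, return 14 + 16 + 10 = 40.
Best is Orion, Pollux, Spica, and Rigel with total return 47.

47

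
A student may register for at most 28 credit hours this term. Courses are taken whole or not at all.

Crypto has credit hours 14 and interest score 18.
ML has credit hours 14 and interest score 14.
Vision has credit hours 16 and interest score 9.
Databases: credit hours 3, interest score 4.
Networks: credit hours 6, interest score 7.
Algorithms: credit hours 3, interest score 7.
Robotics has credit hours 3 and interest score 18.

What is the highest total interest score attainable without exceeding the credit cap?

Crypto + Databases + Algorithms + Robotics: credit hours 14 + 3 + 3 + 3 = 23 ≤ 28, interest score 18 + 4 + 7 + 18 = 47.
Crypto + Databases + Networks + Robotics: credit hours 14 + 3 + 6 + 3 = 26 ≤ 28, interest score 18 + 4 + 7 + 18 = 47.
Crypto + Networks + Algorithms + Robotics: credit hours 14 + 6 + 3 + 3 = 26 ≤ 28, interest score 18 + 7 + 7 + 18 = 50.
Best is Crypto, Networks, Algorithms, and Robotics with total interest score 50.

50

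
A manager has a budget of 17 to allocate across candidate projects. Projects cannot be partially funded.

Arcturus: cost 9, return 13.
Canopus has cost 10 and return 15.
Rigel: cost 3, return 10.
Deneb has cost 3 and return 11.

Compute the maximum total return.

36

This is a 0-1 knapsack instance.
Arcturus + Rigel + Deneb: cost 9 + 3 + 3 = 15 ≤ 17, return 13 + 10 + 11 = 34.
Canopus + Deneb: cost 10 + 3 = 13 ≤ 17, return 15 + 11 = 26.
Canopus + Rigel + Deneb: cost 10 + 3 + 3 = 16 ≤ 17, return 15 + 10 + 11 = 36.
Best is Canopus, Rigel, and Deneb with total return 36.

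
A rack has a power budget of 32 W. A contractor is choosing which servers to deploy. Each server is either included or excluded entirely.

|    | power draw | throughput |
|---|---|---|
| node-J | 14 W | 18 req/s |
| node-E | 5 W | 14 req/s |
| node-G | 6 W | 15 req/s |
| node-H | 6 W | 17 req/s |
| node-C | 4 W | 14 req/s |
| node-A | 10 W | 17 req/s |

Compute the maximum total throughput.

Allowing fractional choices, the relaxed optimum would be about 78.3, but servers are indivisible.
node-E + node-G + node-H + node-C + node-A: power draw 5 + 6 + 6 + 4 + 10 = 31 ≤ 32, throughput 14 + 15 + 17 + 14 + 17 = 77.
node-J + node-E + node-G + node-H: power draw 14 + 5 + 6 + 6 = 31 ≤ 32, throughput 18 + 14 + 15 + 17 = 64.
node-J + node-G + node-H + node-C: power draw 14 + 6 + 6 + 4 = 30 ≤ 32, throughput 18 + 15 + 17 + 14 = 64.
Best is node-E, node-G, node-H, node-C, and node-A with total throughput 77.

77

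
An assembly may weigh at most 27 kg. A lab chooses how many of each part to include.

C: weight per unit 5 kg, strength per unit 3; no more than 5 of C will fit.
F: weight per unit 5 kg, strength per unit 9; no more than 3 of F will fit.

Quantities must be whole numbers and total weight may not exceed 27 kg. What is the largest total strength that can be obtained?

Take 2×C and 3×F: weight 25 ≤ 27, strength 2·3 + 3·9 = 33.
F has the best ratio (9/5) and is taken to its limit of 3; remaining capacity is filled optimally with the others.

33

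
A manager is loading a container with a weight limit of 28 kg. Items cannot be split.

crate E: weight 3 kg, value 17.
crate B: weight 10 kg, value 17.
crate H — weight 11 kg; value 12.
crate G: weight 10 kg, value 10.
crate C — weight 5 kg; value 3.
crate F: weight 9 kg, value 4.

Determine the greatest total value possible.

Treat it as a binary knapsack problem.
Take crate E, crate B, crate G, and crate C: weight 3 + 10 + 10 + 5 = 28 ≤ 28, value 17 + 17 + 10 + 3 = 47.
No other feasible combination does better.

47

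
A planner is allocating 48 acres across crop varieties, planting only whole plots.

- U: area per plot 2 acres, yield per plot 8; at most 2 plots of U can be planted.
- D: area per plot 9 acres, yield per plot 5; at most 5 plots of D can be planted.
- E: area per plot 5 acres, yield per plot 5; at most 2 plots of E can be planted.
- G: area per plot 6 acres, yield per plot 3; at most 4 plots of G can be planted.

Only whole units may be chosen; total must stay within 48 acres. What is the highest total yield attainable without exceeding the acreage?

This is a bounded integer knapsack.
2×U, 3×D, 2×E, and 1×G: area 47 ≤ 48, yield 2·8 + 3·5 + 2·5 + 1·3 = 44.
2×U, 1×D, 2×E, and 4×G: area 47 ≤ 48, yield 2·8 + 1·5 + 2·5 + 4·3 = 43.
Best is 44.

44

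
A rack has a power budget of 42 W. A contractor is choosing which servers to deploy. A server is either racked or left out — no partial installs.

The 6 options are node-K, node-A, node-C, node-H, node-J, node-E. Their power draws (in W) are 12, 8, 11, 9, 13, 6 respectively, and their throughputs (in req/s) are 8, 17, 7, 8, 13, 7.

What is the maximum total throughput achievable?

Allowing fractional choices, the relaxed optimum would be about 49.0, but servers are indivisible.
node-K + node-A + node-H + node-J: power draw 12 + 8 + 9 + 13 = 42 ≤ 42, throughput 8 + 17 + 8 + 13 = 46.
node-A + node-H + node-J + node-E: power draw 8 + 9 + 13 + 6 = 36 ≤ 42, throughput 17 + 8 + 13 + 7 = 45.
node-K + node-A + node-J + node-E: power draw 12 + 8 + 13 + 6 = 39 ≤ 42, throughput 8 + 17 + 13 + 7 = 45.
Best is node-K, node-A, node-H, and node-J with total throughput 46.

46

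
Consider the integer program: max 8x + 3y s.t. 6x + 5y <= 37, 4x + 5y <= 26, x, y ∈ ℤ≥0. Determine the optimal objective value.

(x,y)=(6,0): 6·6+5·0=36≤37, 4·6+5·0=24≤26, objective 48.
(x,y)=(5,1): 6·5+5·1=35≤37, 4·5+5·1=25≤26, objective 43.
No feasible integer point exceeds 48.

48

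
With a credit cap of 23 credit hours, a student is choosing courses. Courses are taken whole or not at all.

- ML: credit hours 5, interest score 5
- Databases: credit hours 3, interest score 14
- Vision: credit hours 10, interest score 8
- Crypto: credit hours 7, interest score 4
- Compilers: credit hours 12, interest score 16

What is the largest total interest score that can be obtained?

35

This is an integer program with binary decision variables.
Allowing fractional choices, the relaxed optimum would be about 37.4, but courses are indivisible.
ML + Databases + Compilers: credit hours 5 + 3 + 12 = 20 ≤ 23, interest score 5 + 14 + 16 = 35.
Databases + Crypto + Compilers: credit hours 3 + 7 + 12 = 22 ≤ 23, interest score 14 + 4 + 16 = 34.
Databases + Compilers: credit hours 3 + 12 = 15 ≤ 23, interest score 14 + 16 = 30.
Best is ML, Databases, and Compilers with total interest score 35.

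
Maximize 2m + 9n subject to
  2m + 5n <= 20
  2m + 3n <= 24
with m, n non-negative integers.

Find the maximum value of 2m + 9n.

36

(m,n)=(0,4): 2·0+5·4=20≤20, 2·0+3·4=12≤24, objective 36.
(m,n)=(1,3): 2·1+5·3=17≤20, 2·1+3·3=11≤24, objective 29.
(m,n)=(0,3): 2·0+5·3=15≤20, 2·0+3·3=9≤24, objective 27.
Maximum is 36 at (m,n)=(0,4).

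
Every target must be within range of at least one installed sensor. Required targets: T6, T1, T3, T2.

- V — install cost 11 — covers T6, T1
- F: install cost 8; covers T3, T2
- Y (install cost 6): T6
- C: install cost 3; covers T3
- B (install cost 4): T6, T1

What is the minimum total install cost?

12

The greedy cost-per-new-target heuristic would pick B, C, and F for 15, but a cheaper cover exists.
Choose F and B: together they cover T6, T1, T3, T2 — every target.
Total install cost: 8 + 4 = 12.
No cover costs less than 12.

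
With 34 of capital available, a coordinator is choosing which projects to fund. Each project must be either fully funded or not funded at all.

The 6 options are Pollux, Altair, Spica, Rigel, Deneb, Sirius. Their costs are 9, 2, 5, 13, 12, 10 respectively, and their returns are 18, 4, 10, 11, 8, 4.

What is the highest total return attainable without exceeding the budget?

43

Pollux + Altair + Spica + Deneb: cost 9 + 2 + 5 + 12 = 28 ≤ 34, return 18 + 4 + 10 + 8 = 40.
Pollux + Altair + Spica + Rigel: cost 9 + 2 + 5 + 13 = 29 ≤ 34, return 18 + 4 + 10 + 11 = 43.
Best is Pollux, Altair, Spica, and Rigel with total return 43.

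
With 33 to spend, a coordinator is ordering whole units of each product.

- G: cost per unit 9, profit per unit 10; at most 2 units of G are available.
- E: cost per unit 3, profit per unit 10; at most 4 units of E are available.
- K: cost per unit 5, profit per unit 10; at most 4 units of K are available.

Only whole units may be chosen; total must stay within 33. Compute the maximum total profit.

80

Take 4×E and 4×K: cost 32 ≤ 33, profit 4·10 + 4·10 = 80.
E has the best ratio (10/3) and is taken to its limit of 4; remaining capacity is filled optimally with the others.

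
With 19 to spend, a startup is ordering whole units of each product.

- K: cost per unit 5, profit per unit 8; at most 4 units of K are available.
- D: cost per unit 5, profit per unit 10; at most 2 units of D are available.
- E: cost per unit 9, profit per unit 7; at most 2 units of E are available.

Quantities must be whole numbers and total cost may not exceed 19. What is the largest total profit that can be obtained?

28

D has the best ratio (10/5); taking only D gives at most 2×10 = 20 (stopped by the supply cap of 2).
Mixing does better — 1×K and 2×D: cost 15 ≤ 19, profit 1·8 + 2·10 = 28.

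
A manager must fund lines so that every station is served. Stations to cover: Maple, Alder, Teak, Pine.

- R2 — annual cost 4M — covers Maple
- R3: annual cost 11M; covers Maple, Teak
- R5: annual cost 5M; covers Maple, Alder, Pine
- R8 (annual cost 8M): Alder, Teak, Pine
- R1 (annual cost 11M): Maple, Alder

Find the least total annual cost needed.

12

Choose R2 and R8: together they cover Maple, Alder, Teak, Pine — every station.
Total annual cost: 4 + 8 = 12.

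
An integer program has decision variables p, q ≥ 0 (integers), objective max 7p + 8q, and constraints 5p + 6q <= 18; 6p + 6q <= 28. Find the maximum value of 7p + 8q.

The continuous relaxation peaks at (3.6, 0) with value 25.20; rounding to a feasible lattice point costs some objective.
(p,q)=(0,3) is feasible, giving 24.
(p,q)=(1,2) is feasible, giving 23.
(p,q)=(2,1) is feasible, giving 22.
(p,q)=(3,0) is feasible, giving 21.
Maximum is 24 at (p,q)=(0,3).

24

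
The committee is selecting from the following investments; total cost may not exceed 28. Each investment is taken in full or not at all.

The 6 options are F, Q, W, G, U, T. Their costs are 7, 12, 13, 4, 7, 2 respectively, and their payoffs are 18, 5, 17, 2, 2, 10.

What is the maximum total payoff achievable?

47

F + W + G + T: cost 7 + 13 + 4 + 2 = 26 ≤ 28, payoff 18 + 17 + 2 + 10 = 47.
F + W + T: cost 7 + 13 + 2 = 22 ≤ 28, payoff 18 + 17 + 10 = 45.
Best is F, W, G, and T with total payoff 47.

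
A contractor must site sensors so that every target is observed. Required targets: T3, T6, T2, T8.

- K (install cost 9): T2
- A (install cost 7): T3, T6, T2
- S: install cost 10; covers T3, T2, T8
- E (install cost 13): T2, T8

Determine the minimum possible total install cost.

17

Choose A and S: together they cover T3, T6, T2, T8 — every target.
Total install cost: 7 + 10 = 17.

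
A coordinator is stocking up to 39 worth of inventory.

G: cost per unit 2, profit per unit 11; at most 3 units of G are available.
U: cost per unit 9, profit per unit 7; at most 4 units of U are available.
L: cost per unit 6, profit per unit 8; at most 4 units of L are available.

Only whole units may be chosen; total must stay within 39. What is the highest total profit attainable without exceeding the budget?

3×G and 4×L: cost 30 ≤ 39, profit 3·11 + 4·8 = 65.
3×G, 1×U, and 4×L: cost 39 ≤ 39, profit 3·11 + 1·7 + 4·8 = 72.
Best is 72.

72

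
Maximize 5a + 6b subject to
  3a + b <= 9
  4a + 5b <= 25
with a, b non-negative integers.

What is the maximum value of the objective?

30

Relaxing integrality, the LP optimum is 30.36 at (a,b) = (1.82, 3.55), which is not an integer point.
(a,b)=(0,5): 3·0+1·5=5≤9, 4·0+5·5=25≤25, objective 30.
(a,b)=(1,4): 3·1+1·4=7≤9, 4·1+5·4=24≤25, objective 29.
(a,b)=(2,3): 3·2+1·3=9≤9, 4·2+5·3=23≤25, objective 28.
No feasible integer point exceeds 30.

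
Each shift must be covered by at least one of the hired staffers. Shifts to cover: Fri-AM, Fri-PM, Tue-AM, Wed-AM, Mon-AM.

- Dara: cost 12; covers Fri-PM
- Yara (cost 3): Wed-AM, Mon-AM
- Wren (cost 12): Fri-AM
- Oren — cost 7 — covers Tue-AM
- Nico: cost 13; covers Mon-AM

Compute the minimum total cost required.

Choose Dara, Yara, Wren, and Oren: together they cover Fri-AM, Fri-PM, Tue-AM, Wed-AM, Mon-AM — every shift.
Total cost: 12 + 3 + 12 + 7 = 34.
No cover costs less than 34.

34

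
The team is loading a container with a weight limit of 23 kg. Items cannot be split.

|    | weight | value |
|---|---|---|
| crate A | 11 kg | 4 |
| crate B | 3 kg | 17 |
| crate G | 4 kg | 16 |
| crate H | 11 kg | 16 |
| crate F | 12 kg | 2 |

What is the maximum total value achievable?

49

Allowing fractional choices, the relaxed optimum would be about 50.8, but items are indivisible.
crate A + crate B + crate G: weight 11 + 3 + 4 = 18 ≤ 23, value 4 + 17 + 16 = 37.
crate B + crate G + crate H: weight 3 + 4 + 11 = 18 ≤ 23, value 17 + 16 + 16 = 49.
Best is crate B, crate G, and crate H with total value 49.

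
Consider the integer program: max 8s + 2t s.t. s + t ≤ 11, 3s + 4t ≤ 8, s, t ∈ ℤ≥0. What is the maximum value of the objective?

(s,t)=(2,0) is feasible, giving 16.
(s,t)=(1,1) is feasible, giving 10.
(s,t)=(1,0) is feasible, giving 8.
Maximum is 16 at (s,t)=(2,0).

16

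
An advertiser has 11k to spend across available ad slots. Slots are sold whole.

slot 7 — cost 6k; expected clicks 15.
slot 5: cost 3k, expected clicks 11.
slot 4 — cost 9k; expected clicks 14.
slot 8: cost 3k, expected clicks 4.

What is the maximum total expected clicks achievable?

26

Allowing fractional choices, the relaxed optimum would be about 29.1, but ad slots are indivisible.
slot 7 + slot 5: cost 6 + 3 = 9 ≤ 11, expected clicks 15 + 11 = 26.
slot 7 + slot 8: cost 6 + 3 = 9 ≤ 11, expected clicks 15 + 4 = 19.
slot 7: cost 6 ≤ 11, expected clicks 15.
Best is slot 7 and slot 5 with total expected clicks 26.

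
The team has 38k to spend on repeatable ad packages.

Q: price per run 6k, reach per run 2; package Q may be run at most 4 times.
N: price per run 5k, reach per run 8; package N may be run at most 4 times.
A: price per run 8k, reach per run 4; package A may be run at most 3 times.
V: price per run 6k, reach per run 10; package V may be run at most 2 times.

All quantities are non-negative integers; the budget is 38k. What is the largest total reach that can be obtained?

54

This is a bounded integer knapsack.
Take 1×Q, 4×N, and 2×V: price 38 ≤ 38, reach 1·2 + 4·8 + 2·10 = 54.
V has the best ratio (10/6) and is taken to its limit of 2; remaining capacity is filled optimally with the others.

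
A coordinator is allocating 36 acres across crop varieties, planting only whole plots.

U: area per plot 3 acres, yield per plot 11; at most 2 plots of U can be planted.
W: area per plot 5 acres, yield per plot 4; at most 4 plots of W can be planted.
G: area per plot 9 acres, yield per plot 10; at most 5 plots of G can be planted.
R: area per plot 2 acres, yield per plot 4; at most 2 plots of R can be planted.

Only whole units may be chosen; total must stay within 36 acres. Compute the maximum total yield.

U has the best ratio (11/3); taking only U gives at most 2×11 = 22 (stopped by the supply cap of 2).
Mixing does better — 2×U, 3×G, and 1×R: area 35 ≤ 36, yield 2·11 + 3·10 + 1·4 = 56.

56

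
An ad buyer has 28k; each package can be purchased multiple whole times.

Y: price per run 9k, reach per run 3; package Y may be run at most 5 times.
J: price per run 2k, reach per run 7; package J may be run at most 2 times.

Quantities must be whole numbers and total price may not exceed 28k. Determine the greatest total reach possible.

This is a bounded integer knapsack.
Take 2×Y and 2×J: price 22 ≤ 28, reach 2·3 + 2·7 = 20.
J has the best ratio (7/2) and is taken to its limit of 2; remaining capacity is filled optimally with the others.

20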